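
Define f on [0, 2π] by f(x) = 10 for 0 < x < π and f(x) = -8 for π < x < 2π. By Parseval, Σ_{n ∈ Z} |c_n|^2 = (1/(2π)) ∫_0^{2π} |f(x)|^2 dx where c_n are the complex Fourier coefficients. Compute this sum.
Σ |c_n|^2 = 82

Parseval equates the L^2 energy of f (normalised by 1/(2π)) with the ℓ^2 sum of its Fourier coefficients: (1/(2π)) ∫_0^{2π} |f|^2 = Σ |c_n|^2.
Compute the left side: (1/(2π)) [∫_0^π 10^2 dx + ∫_π^{2π} (-8)^2 dx] = (1/(2π)) · (100π + 64π) = (100 + 64)/2 = 82.
So Σ_{n ∈ Z} |c_n|^2 = 82.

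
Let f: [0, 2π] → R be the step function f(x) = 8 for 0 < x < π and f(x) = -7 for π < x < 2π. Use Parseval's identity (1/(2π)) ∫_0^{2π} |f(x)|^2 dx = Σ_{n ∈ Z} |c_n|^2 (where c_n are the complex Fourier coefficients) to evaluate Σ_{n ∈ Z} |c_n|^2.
Σ |c_n|^2 = 113/2

Parseval equates the L^2 energy of f (normalised by 1/(2π)) with the ℓ^2 sum of its Fourier coefficients: (1/(2π)) ∫_0^{2π} |f|^2 = Σ |c_n|^2.
Compute the left side: (1/(2π)) [∫_0^π 8^2 dx + ∫_π^{2π} (-7)^2 dx] = (1/(2π)) · (64π + 49π) = (64 + 49)/2 = 113/2.
So Σ_{n ∈ Z} |c_n|^2 = 113/2.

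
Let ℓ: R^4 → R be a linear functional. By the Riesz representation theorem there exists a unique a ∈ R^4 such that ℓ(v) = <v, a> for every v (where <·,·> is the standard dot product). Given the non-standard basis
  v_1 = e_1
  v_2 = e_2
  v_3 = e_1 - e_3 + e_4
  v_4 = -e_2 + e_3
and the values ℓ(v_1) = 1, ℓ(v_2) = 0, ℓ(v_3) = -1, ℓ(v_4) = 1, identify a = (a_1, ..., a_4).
a = (1, 0, 1, -1)

Write a = (a_1, ..., a_4) in the standard basis. For each basis vector v_i, ℓ(v_i) = <v_i, a> is a linear equation in the a_j's. Collect the n equations into a matrix system V a = ℓ, where row i of V is v_i (expressed in the standard basis). Since V is invertible (lower-triangular with 1s on the diagonal, up to permutation), solve by back-substitution:
  V =
[[1, 0, 0, 0],
 [0, 1, 0, 0],
 [1, 0, -1, 1],
 [0, -1, 1, 0]]
  V a = (1, 0, -1, 1)
Solving gives a = (1, 0, 1, -1).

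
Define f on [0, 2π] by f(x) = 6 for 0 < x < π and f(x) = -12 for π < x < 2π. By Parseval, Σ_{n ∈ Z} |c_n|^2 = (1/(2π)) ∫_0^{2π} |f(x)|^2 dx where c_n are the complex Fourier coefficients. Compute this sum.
Σ |c_n|^2 = 90

Parseval equates the L^2 energy of f (normalised by 1/(2π)) with the ℓ^2 sum of its Fourier coefficients: (1/(2π)) ∫_0^{2π} |f|^2 = Σ |c_n|^2.
Compute the left side: (1/(2π)) [∫_0^π 6^2 dx + ∫_π^{2π} (-12)^2 dx] = (1/(2π)) · (36π + 144π) = (36 + 144)/2 = 90.
So Σ_{n ∈ Z} |c_n|^2 = 90.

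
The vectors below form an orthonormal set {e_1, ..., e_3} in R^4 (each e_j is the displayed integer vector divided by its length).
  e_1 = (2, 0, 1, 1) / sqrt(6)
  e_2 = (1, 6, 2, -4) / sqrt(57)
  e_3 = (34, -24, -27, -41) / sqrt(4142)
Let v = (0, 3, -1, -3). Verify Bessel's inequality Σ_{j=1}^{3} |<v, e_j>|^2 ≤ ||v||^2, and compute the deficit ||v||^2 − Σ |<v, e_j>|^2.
Σ |<v, e_j>|^2 = 1950/109; ||v||^2 = 19; deficit = 121/109

Write each e_j = u_j / sqrt(<u_j, u_j>) where u_j is the displayed integer vector. Then <v, e_j> = <v, u_j> / sqrt(<u_j, u_j>), so |<v, e_j>|^2 = <v, u_j>^2 / <u_j, u_j>.
Coefficients: <v, e_1> = -4/sqrt(6), <v, e_2> = 28/sqrt(57), <v, e_3> = 78/sqrt(4142).
Square and sum: Σ |<v, e_j>|^2 = 1950/109.
Compute ||v||^2 = v·v = 19.
Deficit = 19 − 1950/109 = 121/109 ≥ 0, confirming Bessel's inequality. (The deficit equals ||v − Σ <v,e_j> e_j||^2, the squared distance from v to span{e_j}.)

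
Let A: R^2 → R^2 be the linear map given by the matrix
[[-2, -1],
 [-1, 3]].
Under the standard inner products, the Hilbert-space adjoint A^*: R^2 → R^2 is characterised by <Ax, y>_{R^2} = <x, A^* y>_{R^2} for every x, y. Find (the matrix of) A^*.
A^* = A^T =
[[-2, -1],
 [-1, 3]]

For real matrices with standard dot products, the defining identity <Ax, y> = <x, A^* y> gives (Ax)^T y = x^T (A^*) y, i.e. x^T A^T y = x^T (A^*) y. Since this holds for all x, y, we must have A^* = A^T. Therefore
A^* =
[[-2, -1],
 [-1, 3]].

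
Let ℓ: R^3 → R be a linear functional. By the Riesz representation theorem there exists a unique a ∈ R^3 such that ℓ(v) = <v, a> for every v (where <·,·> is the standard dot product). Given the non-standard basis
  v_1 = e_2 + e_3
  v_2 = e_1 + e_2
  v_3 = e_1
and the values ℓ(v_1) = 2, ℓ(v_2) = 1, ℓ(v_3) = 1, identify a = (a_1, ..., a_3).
a = (1, 0, 2)

Write a = (a_1, ..., a_3) in the standard basis. For each basis vector v_i, ℓ(v_i) = <v_i, a> is a linear equation in the a_j's. Collect the n equations into a matrix system V a = ℓ, where row i of V is v_i (expressed in the standard basis). Since V is invertible (lower-triangular with 1s on the diagonal, up to permutation), solve by back-substitution:
  V =
[[0, 1, 1],
 [1, 1, 0],
 [1, 0, 0]]
  V a = (2, 1, 1)
Solving gives a = (1, 0, 2).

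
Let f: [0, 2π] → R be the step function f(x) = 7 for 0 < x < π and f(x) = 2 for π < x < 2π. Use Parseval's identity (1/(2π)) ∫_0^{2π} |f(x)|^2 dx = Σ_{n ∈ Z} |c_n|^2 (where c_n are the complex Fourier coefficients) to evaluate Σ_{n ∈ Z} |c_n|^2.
Σ |c_n|^2 = 53/2

Parseval equates the L^2 energy of f (normalised by 1/(2π)) with the ℓ^2 sum of its Fourier coefficients: (1/(2π)) ∫_0^{2π} |f|^2 = Σ |c_n|^2.
Compute the left side: (1/(2π)) [∫_0^π 7^2 dx + ∫_π^{2π} 2^2 dx] = (1/(2π)) · (49π + 4π) = (49 + 4)/2 = 53/2.
So Σ_{n ∈ Z} |c_n|^2 = 53/2.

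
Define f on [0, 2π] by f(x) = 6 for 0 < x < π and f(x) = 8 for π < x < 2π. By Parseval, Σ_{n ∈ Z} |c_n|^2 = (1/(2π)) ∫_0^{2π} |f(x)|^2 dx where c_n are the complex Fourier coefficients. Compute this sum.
Σ |c_n|^2 = 50

Parseval equates the L^2 energy of f (normalised by 1/(2π)) with the ℓ^2 sum of its Fourier coefficients: (1/(2π)) ∫_0^{2π} |f|^2 = Σ |c_n|^2.
Compute the left side: (1/(2π)) [∫_0^π 6^2 dx + ∫_π^{2π} 8^2 dx] = (1/(2π)) · (36π + 64π) = (36 + 64)/2 = 50.
So Σ_{n ∈ Z} |c_n|^2 = 50.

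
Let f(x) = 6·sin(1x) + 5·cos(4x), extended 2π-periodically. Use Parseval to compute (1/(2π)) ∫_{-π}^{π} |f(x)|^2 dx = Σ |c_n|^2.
Σ |c_n|^2 = 61/2

Expand |f|^2 and use orthogonality of {sin(nx), cos(mx)} on [-π, π]:
  ∫_{-π}^{π} sin(nx)^2 dx = π, ∫ cos(mx)^2 dx = π, and cross terms integrate to 0.
So ∫_{-π}^{π} f(x)^2 dx = 6^2 · π + 5^2 · π = (36 + 25)π.
Divide by 2π: (36 + 25)/2 = 61/2.
By Parseval, this equals Σ |c_n|^2.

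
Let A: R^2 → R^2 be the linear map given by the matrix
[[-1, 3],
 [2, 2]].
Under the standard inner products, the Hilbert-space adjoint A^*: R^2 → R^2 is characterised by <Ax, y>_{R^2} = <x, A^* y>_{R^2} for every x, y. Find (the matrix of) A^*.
A^* = A^T =
[[-1, 2],
 [3, 2]]

For real matrices with standard dot products, the defining identity <Ax, y> = <x, A^* y> gives (Ax)^T y = x^T (A^*) y, i.e. x^T A^T y = x^T (A^*) y. Since this holds for all x, y, we must have A^* = A^T. Therefore
A^* =
[[-1, 2],
 [3, 2]].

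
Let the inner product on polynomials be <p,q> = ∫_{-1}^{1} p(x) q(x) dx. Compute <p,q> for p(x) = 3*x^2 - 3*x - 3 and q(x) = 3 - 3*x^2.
<p,q> = -48/5

Expand the product: p(x)·q(x) = -9*x^4 + 9*x^3 + 18*x^2 - 9*x - 9.
∫_{-1}^{1} of each monomial x^k gives [2/(k+1) if k even, 0 if k odd]. Integrating term-by-term (or equivalently evaluating the antiderivative F(x) = -9*x^5/5 + 9*x^4/4 + 6*x^3 - 9*x^2/2 - 9*x at the endpoints):
  F(1) − F(−1) = -141/20 − (51/20) = -48/5.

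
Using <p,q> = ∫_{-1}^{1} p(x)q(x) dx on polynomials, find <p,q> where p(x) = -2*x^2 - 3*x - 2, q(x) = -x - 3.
<p,q> = 18

Expand the product: p(x)·q(x) = 2*x^3 + 9*x^2 + 11*x + 6.
∫_{-1}^{1} of each monomial x^k gives [2/(k+1) if k even, 0 if k odd]. Integrating term-by-term (or equivalently evaluating the antiderivative F(x) = x^4/2 + 3*x^3 + 11*x^2/2 + 6*x at the endpoints):
  F(1) − F(−1) = 15 − (-3) = 18.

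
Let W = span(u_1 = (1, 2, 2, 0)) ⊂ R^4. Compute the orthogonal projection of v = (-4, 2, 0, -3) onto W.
proj_W(v) = (0, 0, 0, 0)

Set up U = [u_1 | ... | u_1] ∈ R^(4×1). The projector onto W = col(U) is P = U (U^T U)^(-1) U^T.
Compute U^T U =
  [9],
and U^T v = (0).
Solve U^T U · c = U^T v for the coefficients: c = (0). The projection is proj_W(v) = U c.
Check: (v - proj_W(v)) · u_1 = 0  (should be 0).
Result: proj_W(v) = (0, 0, 0, 0).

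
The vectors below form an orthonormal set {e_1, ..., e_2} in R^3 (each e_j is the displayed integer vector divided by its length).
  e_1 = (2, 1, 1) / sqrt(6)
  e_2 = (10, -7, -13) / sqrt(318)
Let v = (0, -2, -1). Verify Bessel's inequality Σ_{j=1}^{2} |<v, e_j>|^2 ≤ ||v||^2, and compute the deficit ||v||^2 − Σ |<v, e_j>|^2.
Σ |<v, e_j>|^2 = 201/53; ||v||^2 = 5; deficit = 64/53

Write each e_j = u_j / sqrt(<u_j, u_j>) where u_j is the displayed integer vector. Then <v, e_j> = <v, u_j> / sqrt(<u_j, u_j>), so |<v, e_j>|^2 = <v, u_j>^2 / <u_j, u_j>.
Coefficients: <v, e_1> = -3/sqrt(6), <v, e_2> = 27/sqrt(318).
Square and sum: Σ |<v, e_j>|^2 = 201/53.
Compute ||v||^2 = v·v = 5.
Deficit = 5 − 201/53 = 64/53 ≥ 0, confirming Bessel's inequality. (The deficit equals ||v − Σ <v,e_j> e_j||^2, the squared distance from v to span{e_j}.)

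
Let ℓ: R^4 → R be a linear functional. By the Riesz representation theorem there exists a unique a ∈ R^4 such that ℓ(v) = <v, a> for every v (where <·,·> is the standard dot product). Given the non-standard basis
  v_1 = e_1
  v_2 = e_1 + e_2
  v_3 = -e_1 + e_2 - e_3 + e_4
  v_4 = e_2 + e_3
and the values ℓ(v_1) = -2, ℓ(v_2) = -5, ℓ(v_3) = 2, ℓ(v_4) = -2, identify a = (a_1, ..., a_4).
a = (-2, -3, 1, 4)

Write a = (a_1, ..., a_4) in the standard basis. For each basis vector v_i, ℓ(v_i) = <v_i, a> is a linear equation in the a_j's. Collect the n equations into a matrix system V a = ℓ, where row i of V is v_i (expressed in the standard basis). Since V is invertible (lower-triangular with 1s on the diagonal, up to permutation), solve by back-substitution:
  V =
[[1, 0, 0, 0],
 [1, 1, 0, 0],
 [-1, 1, -1, 1],
 [0, 1, 1, 0]]
  V a = (-2, -5, 2, -2)
Solving gives a = (-2, -3, 1, 4).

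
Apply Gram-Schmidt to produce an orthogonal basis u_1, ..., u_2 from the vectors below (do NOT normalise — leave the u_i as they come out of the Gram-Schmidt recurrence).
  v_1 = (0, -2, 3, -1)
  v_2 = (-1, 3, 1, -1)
Orthogonal basis:
  u_1 = (0, -2, 3, -1)
  u_2 = (-1, 19/7, 10/7, -8/7)

Apply the Gram-Schmidt recurrence
  u_1 = v_1
  u_i = v_i − Σ_{j<i} ((v_i · u_j) / (u_j · u_j)) · u_j.

Step by step this gives:
  u_1 = (0, -2, 3, -1)
  u_2 = (-1, 19/7, 10/7, -8/7)

Orthogonality check:
  u_2 · u_1 = 0 (should be 0)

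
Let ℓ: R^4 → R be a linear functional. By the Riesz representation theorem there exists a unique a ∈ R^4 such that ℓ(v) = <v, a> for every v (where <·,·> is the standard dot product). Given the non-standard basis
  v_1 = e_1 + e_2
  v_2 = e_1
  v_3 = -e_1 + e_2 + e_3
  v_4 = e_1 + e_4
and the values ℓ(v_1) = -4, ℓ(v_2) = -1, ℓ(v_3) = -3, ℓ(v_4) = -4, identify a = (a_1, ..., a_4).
a = (-1, -3, -1, -3)

Write a = (a_1, ..., a_4) in the standard basis. For each basis vector v_i, ℓ(v_i) = <v_i, a> is a linear equation in the a_j's. Collect the n equations into a matrix system V a = ℓ, where row i of V is v_i (expressed in the standard basis). Since V is invertible (lower-triangular with 1s on the diagonal, up to permutation), solve by back-substitution:
  V =
[[1, 1, 0, 0],
 [1, 0, 0, 0],
 [-1, 1, 1, 0],
 [1, 0, 0, 1]]
  V a = (-4, -1, -3, -4)
Solving gives a = (-1, -3, -1, -3).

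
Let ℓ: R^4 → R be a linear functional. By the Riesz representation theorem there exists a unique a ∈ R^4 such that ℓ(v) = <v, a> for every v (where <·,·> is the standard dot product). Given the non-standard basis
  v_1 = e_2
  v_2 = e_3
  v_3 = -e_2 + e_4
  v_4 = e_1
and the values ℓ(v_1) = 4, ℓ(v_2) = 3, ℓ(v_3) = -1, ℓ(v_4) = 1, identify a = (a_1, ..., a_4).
a = (1, 4, 3, 3)

Write a = (a_1, ..., a_4) in the standard basis. For each basis vector v_i, ℓ(v_i) = <v_i, a> is a linear equation in the a_j's. Collect the n equations into a matrix system V a = ℓ, where row i of V is v_i (expressed in the standard basis). Since V is invertible (lower-triangular with 1s on the diagonal, up to permutation), solve by back-substitution:
  V =
[[0, 1, 0, 0],
 [0, 0, 1, 0],
 [0, -1, 0, 1],
 [1, 0, 0, 0]]
  V a = (4, 3, -1, 1)
Solving gives a = (1, 4, 3, 3).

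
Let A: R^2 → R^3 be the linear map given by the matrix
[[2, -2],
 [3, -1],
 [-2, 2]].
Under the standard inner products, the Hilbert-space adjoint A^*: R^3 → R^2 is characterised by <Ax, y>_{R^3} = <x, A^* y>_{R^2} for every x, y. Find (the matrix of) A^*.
A^* = A^T =
[[2, 3, -2],
 [-2, -1, 2]]

For real matrices with standard dot products, the defining identity <Ax, y> = <x, A^* y> gives (Ax)^T y = x^T (A^*) y, i.e. x^T A^T y = x^T (A^*) y. Since this holds for all x, y, we must have A^* = A^T. Therefore
A^* =
[[2, 3, -2],
 [-2, -1, 2]].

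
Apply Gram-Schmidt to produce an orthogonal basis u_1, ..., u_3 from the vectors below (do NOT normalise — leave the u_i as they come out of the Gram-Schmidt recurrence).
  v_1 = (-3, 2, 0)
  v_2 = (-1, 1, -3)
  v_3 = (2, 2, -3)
Orthogonal basis:
  u_1 = (-3, 2, 0)
  u_2 = (2/13, 3/13, -3)
  u_3 = (81/59, 243/118, 27/118)

Apply the Gram-Schmidt recurrence
  u_1 = v_1
  u_i = v_i − Σ_{j<i} ((v_i · u_j) / (u_j · u_j)) · u_j.

Step by step this gives:
  u_1 = (-3, 2, 0)
  u_2 = (2/13, 3/13, -3)
  u_3 = (81/59, 243/118, 27/118)

Orthogonality check:
  u_2 · u_1 = 0 (should be 0)
  u_3 · u_1 = 0 (should be 0)
  u_3 · u_2 = 0 (should be 0)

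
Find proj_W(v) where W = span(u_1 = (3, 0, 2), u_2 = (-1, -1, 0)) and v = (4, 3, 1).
proj_W(v) = (70/17, 49/17, 14/17)

Set up U = [u_1 | ... | u_2] ∈ R^(3×2). The projector onto W = col(U) is P = U (U^T U)^(-1) U^T.
Compute U^T U =
  [13, -3]
  [-3, 2],
and U^T v = (14, -7).
Solve U^T U · c = U^T v for the coefficients: c = (7/17, -49/17). The projection is proj_W(v) = U c.
Check: (v - proj_W(v)) · u_1 = 0  (should be 0).
Check: (v - proj_W(v)) · u_2 = 0  (should be 0).
Result: proj_W(v) = (70/17, 49/17, 14/17).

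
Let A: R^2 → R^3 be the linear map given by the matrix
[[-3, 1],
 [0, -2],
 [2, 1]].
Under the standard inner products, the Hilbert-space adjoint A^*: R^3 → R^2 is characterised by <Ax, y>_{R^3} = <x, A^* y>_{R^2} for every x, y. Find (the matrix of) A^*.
A^* = A^T =
[[-3, 0, 2],
 [1, -2, 1]]

For real matrices with standard dot products, the defining identity <Ax, y> = <x, A^* y> gives (Ax)^T y = x^T (A^*) y, i.e. x^T A^T y = x^T (A^*) y. Since this holds for all x, y, we must have A^* = A^T. Therefore
A^* =
[[-3, 0, 2],
 [1, -2, 1]].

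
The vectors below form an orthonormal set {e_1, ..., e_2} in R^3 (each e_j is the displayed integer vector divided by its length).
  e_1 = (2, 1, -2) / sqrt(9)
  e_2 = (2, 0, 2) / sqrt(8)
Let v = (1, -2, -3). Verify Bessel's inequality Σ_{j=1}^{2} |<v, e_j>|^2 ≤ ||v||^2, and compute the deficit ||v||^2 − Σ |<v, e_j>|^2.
Σ |<v, e_j>|^2 = 6; ||v||^2 = 14; deficit = 8

Write each e_j = u_j / sqrt(<u_j, u_j>) where u_j is the displayed integer vector. Then <v, e_j> = <v, u_j> / sqrt(<u_j, u_j>), so |<v, e_j>|^2 = <v, u_j>^2 / <u_j, u_j>.
Coefficients: <v, e_1> = 6/sqrt(9), <v, e_2> = -4/sqrt(8).
Square and sum: Σ |<v, e_j>|^2 = 6.
Compute ||v||^2 = v·v = 14.
Deficit = 14 − 6 = 8 ≥ 0, confirming Bessel's inequality. (The deficit equals ||v − Σ <v,e_j> e_j||^2, the squared distance from v to span{e_j}.)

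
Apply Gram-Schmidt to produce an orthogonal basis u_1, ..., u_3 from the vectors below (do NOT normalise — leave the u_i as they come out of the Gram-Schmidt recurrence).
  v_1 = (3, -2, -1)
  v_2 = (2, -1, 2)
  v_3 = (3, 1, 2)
Orthogonal basis:
  u_1 = (3, -2, -1)
  u_2 = (5/7, -1/7, 17/7)
  u_3 = (7/6, 28/15, -7/30)

Apply the Gram-Schmidt recurrence
  u_1 = v_1
  u_i = v_i − Σ_{j<i} ((v_i · u_j) / (u_j · u_j)) · u_j.

Step by step this gives:
  u_1 = (3, -2, -1)
  u_2 = (5/7, -1/7, 17/7)
  u_3 = (7/6, 28/15, -7/30)

Orthogonality check:
  u_2 · u_1 = 0 (should be 0)
  u_3 · u_1 = 0 (should be 0)
  u_3 · u_2 = 0 (should be 0)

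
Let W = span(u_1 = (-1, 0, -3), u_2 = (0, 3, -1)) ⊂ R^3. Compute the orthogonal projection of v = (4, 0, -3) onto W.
proj_W(v) = (-41/91, 45/91, -138/91)

Set up U = [u_1 | ... | u_2] ∈ R^(3×2). The projector onto W = col(U) is P = U (U^T U)^(-1) U^T.
Compute U^T U =
  [10, 3]
  [3, 10],
and U^T v = (5, 3).
Solve U^T U · c = U^T v for the coefficients: c = (41/91, 15/91). The projection is proj_W(v) = U c.
Check: (v - proj_W(v)) · u_1 = 0  (should be 0).
Check: (v - proj_W(v)) · u_2 = 0  (should be 0).
Result: proj_W(v) = (-41/91, 45/91, -138/91).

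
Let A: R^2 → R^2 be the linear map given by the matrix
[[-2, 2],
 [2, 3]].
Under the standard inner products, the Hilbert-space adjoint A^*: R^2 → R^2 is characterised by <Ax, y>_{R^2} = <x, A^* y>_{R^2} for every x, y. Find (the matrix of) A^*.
A^* = A^T =
[[-2, 2],
 [2, 3]]

For real matrices with standard dot products, the defining identity <Ax, y> = <x, A^* y> gives (Ax)^T y = x^T (A^*) y, i.e. x^T A^T y = x^T (A^*) y. Since this holds for all x, y, we must have A^* = A^T. Therefore
A^* =
[[-2, 2],
 [2, 3]].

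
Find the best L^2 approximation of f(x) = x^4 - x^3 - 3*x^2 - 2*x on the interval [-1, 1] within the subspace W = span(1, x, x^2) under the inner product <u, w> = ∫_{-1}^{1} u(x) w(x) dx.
g(x) = -15*x^2/7 - 13*x/5 - 3/35

The best approximation g ∈ W is the orthogonal projection of f onto W. Writing g = a_0 + a_1 x + a_2 x^2, the coefficients solve the normal equations G · a = b where
  G_{ij} = <φ_i, φ_j> and b_i = <f, φ_i>, with φ_0 = 1, φ_1 = x, φ_2 = x^2.
G =
  [2, 0, 2/3]
  [0, 2/3, 0]
  [2/3, 0, 2/5],
b = (-8/5, -26/15, -32/35).
Solving gives a_0 = -3/35, a_1 = -13/5, a_2 = -15/7, so
  g(x) = -15*x^2/7 - 13*x/5 - 3/35.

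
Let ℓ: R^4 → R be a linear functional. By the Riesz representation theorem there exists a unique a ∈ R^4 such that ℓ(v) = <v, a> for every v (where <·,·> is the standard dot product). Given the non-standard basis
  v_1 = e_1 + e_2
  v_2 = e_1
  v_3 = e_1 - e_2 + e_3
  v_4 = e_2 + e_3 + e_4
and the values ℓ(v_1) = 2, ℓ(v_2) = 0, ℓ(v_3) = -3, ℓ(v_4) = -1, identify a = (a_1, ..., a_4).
a = (0, 2, -1, -2)

Write a = (a_1, ..., a_4) in the standard basis. For each basis vector v_i, ℓ(v_i) = <v_i, a> is a linear equation in the a_j's. Collect the n equations into a matrix system V a = ℓ, where row i of V is v_i (expressed in the standard basis). Since V is invertible (lower-triangular with 1s on the diagonal, up to permutation), solve by back-substitution:
  V =
[[1, 1, 0, 0],
 [1, 0, 0, 0],
 [1, -1, 1, 0],
 [0, 1, 1, 1]]
  V a = (2, 0, -3, -1)
Solving gives a = (0, 2, -1, -2).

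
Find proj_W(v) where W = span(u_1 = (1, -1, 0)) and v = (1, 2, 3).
proj_W(v) = (-1/2, 1/2, 0)

Set up U = [u_1 | ... | u_1] ∈ R^(3×1). The projector onto W = col(U) is P = U (U^T U)^(-1) U^T.
Compute U^T U =
  [2],
and U^T v = (-1).
Solve U^T U · c = U^T v for the coefficients: c = (-1/2). The projection is proj_W(v) = U c.
Check: (v - proj_W(v)) · u_1 = 0  (should be 0).
Result: proj_W(v) = (-1/2, 1/2, 0).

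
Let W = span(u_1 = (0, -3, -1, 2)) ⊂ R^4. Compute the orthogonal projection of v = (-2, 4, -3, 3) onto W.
proj_W(v) = (0, 9/14, 3/14, -3/7)

Set up U = [u_1 | ... | u_1] ∈ R^(4×1). The projector onto W = col(U) is P = U (U^T U)^(-1) U^T.
Compute U^T U =
  [14],
and U^T v = (-3).
Solve U^T U · c = U^T v for the coefficients: c = (-3/14). The projection is proj_W(v) = U c.
Check: (v - proj_W(v)) · u_1 = 0  (should be 0).
Result: proj_W(v) = (0, 9/14, 3/14, -3/7).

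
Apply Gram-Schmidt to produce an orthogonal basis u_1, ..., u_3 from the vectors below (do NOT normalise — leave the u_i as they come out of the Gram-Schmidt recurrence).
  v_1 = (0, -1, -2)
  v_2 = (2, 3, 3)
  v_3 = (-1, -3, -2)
Orthogonal basis:
  u_1 = (0, -1, -2)
  u_2 = (2, 6/5, -3/5)
  u_3 = (15/29, -20/29, 10/29)

Apply the Gram-Schmidt recurrence
  u_1 = v_1
  u_i = v_i − Σ_{j<i} ((v_i · u_j) / (u_j · u_j)) · u_j.

Step by step this gives:
  u_1 = (0, -1, -2)
  u_2 = (2, 6/5, -3/5)
  u_3 = (15/29, -20/29, 10/29)

Orthogonality check:
  u_2 · u_1 = 0 (should be 0)
  u_3 · u_1 = 0 (should be 0)
  u_3 · u_2 = 0 (should be 0)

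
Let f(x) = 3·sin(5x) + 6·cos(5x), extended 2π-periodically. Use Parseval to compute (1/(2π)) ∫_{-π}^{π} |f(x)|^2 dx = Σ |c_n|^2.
Σ |c_n|^2 = 45/2

Expand |f|^2 and use orthogonality of {sin(nx), cos(mx)} on [-π, π]:
  ∫_{-π}^{π} sin(nx)^2 dx = π, ∫ cos(mx)^2 dx = π, and cross terms integrate to 0.
So ∫_{-π}^{π} f(x)^2 dx = 3^2 · π + 6^2 · π = (9 + 36)π.
Divide by 2π: (9 + 36)/2 = 45/2.
By Parseval, this equals Σ |c_n|^2.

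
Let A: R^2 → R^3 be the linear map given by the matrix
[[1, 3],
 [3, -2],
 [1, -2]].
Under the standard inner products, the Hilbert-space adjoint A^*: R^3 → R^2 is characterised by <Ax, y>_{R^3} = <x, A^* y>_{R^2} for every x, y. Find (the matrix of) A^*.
A^* = A^T =
[[1, 3, 1],
 [3, -2, -2]]

For real matrices with standard dot products, the defining identity <Ax, y> = <x, A^* y> gives (Ax)^T y = x^T (A^*) y, i.e. x^T A^T y = x^T (A^*) y. Since this holds for all x, y, we must have A^* = A^T. Therefore
A^* =
[[1, 3, 1],
 [3, -2, -2]].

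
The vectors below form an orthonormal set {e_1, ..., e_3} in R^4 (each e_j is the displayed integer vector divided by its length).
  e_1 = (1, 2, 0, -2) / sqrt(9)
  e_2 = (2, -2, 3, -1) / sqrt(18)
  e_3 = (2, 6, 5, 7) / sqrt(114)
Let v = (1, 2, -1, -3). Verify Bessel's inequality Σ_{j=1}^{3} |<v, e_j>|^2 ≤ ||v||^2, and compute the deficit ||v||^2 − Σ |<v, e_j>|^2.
Σ |<v, e_j>|^2 = 851/57; ||v||^2 = 15; deficit = 4/57

Write each e_j = u_j / sqrt(<u_j, u_j>) where u_j is the displayed integer vector. Then <v, e_j> = <v, u_j> / sqrt(<u_j, u_j>), so |<v, e_j>|^2 = <v, u_j>^2 / <u_j, u_j>.
Coefficients: <v, e_1> = 11/sqrt(9), <v, e_2> = -2/sqrt(18), <v, e_3> = -12/sqrt(114).
Square and sum: Σ |<v, e_j>|^2 = 851/57.
Compute ||v||^2 = v·v = 15.
Deficit = 15 − 851/57 = 4/57 ≥ 0, confirming Bessel's inequality. (The deficit equals ||v − Σ <v,e_j> e_j||^2, the squared distance from v to span{e_j}.)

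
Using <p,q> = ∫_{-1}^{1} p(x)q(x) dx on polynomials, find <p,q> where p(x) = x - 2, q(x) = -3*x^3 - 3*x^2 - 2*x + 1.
<p,q> = -38/15

Expand the product: p(x)·q(x) = -3*x^4 + 3*x^3 + 4*x^2 + 5*x - 2.
∫_{-1}^{1} of each monomial x^k gives [2/(k+1) if k even, 0 if k odd]. Integrating term-by-term (or equivalently evaluating the antiderivative F(x) = -3*x^5/5 + 3*x^4/4 + 4*x^3/3 + 5*x^2/2 - 2*x at the endpoints):
  F(1) − F(−1) = 119/60 − (271/60) = -38/15.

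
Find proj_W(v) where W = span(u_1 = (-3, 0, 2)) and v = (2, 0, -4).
proj_W(v) = (42/13, 0, -28/13)

Set up U = [u_1 | ... | u_1] ∈ R^(3×1). The projector onto W = col(U) is P = U (U^T U)^(-1) U^T.
Compute U^T U =
  [13],
and U^T v = (-14).
Solve U^T U · c = U^T v for the coefficients: c = (-14/13). The projection is proj_W(v) = U c.
Check: (v - proj_W(v)) · u_1 = 0  (should be 0).
Result: proj_W(v) = (42/13, 0, -28/13).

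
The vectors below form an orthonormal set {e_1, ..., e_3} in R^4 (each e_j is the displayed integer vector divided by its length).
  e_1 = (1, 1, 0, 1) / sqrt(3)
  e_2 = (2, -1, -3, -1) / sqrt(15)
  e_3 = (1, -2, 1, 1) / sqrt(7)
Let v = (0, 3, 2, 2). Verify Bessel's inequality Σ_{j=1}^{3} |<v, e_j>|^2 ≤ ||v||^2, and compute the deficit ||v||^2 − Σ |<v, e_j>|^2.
Σ |<v, e_j>|^2 = 594/35; ||v||^2 = 17; deficit = 1/35

Write each e_j = u_j / sqrt(<u_j, u_j>) where u_j is the displayed integer vector. Then <v, e_j> = <v, u_j> / sqrt(<u_j, u_j>), so |<v, e_j>|^2 = <v, u_j>^2 / <u_j, u_j>.
Coefficients: <v, e_1> = 5/sqrt(3), <v, e_2> = -11/sqrt(15), <v, e_3> = -2/sqrt(7).
Square and sum: Σ |<v, e_j>|^2 = 594/35.
Compute ||v||^2 = v·v = 17.
Deficit = 17 − 594/35 = 1/35 ≥ 0, confirming Bessel's inequality. (The deficit equals ||v − Σ <v,e_j> e_j||^2, the squared distance from v to span{e_j}.)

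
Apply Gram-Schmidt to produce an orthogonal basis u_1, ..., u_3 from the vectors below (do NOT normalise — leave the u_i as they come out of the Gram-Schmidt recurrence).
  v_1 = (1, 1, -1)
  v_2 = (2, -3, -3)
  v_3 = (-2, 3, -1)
Orthogonal basis:
  u_1 = (1, 1, -1)
  u_2 = (4/3, -11/3, -7/3)
  u_3 = (-60/31, 10/31, -50/31)

Apply the Gram-Schmidt recurrence
  u_1 = v_1
  u_i = v_i − Σ_{j<i} ((v_i · u_j) / (u_j · u_j)) · u_j.

Step by step this gives:
  u_1 = (1, 1, -1)
  u_2 = (4/3, -11/3, -7/3)
  u_3 = (-60/31, 10/31, -50/31)

Orthogonality check:
  u_2 · u_1 = 0 (should be 0)
  u_3 · u_1 = 0 (should be 0)
  u_3 · u_2 = 0 (should be 0)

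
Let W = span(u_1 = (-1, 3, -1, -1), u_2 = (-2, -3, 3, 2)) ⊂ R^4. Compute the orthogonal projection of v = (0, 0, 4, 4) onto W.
proj_W(v) = (-40/21, -2, 50/21, 32/21)

Set up U = [u_1 | ... | u_2] ∈ R^(4×2). The projector onto W = col(U) is P = U (U^T U)^(-1) U^T.
Compute U^T U =
  [12, -12]
  [-12, 26],
and U^T v = (-8, 20).
Solve U^T U · c = U^T v for the coefficients: c = (4/21, 6/7). The projection is proj_W(v) = U c.
Check: (v - proj_W(v)) · u_1 = 0  (should be 0).
Check: (v - proj_W(v)) · u_2 = 0  (should be 0).
Result: proj_W(v) = (-40/21, -2, 50/21, 32/21).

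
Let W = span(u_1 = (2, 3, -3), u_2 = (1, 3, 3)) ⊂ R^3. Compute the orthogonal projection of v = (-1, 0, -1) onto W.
proj_W(v) = (-2/23, -21/46, -39/46)

Set up U = [u_1 | ... | u_2] ∈ R^(3×2). The projector onto W = col(U) is P = U (U^T U)^(-1) U^T.
Compute U^T U =
  [22, 2]
  [2, 19],
and U^T v = (1, -4).
Solve U^T U · c = U^T v for the coefficients: c = (3/46, -5/23). The projection is proj_W(v) = U c.
Check: (v - proj_W(v)) · u_1 = 0  (should be 0).
Check: (v - proj_W(v)) · u_2 = 0  (should be 0).
Result: proj_W(v) = (-2/23, -21/46, -39/46).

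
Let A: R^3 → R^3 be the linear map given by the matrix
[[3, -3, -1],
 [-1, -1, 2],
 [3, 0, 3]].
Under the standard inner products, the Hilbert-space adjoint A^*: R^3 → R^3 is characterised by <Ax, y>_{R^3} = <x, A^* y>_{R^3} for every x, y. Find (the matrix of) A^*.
A^* = A^T =
[[3, -1, 3],
 [-3, -1, 0],
 [-1, 2, 3]]

For real matrices with standard dot products, the defining identity <Ax, y> = <x, A^* y> gives (Ax)^T y = x^T (A^*) y, i.e. x^T A^T y = x^T (A^*) y. Since this holds for all x, y, we must have A^* = A^T. Therefore
A^* =
[[3, -1, 3],
 [-3, -1, 0],
 [-1, 2, 3]].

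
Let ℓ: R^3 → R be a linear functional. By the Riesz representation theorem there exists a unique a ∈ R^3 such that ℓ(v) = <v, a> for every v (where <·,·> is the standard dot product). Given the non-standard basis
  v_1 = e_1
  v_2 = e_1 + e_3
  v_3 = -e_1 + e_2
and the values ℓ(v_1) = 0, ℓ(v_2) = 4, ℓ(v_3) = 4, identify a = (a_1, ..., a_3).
a = (0, 4, 4)

Write a = (a_1, ..., a_3) in the standard basis. For each basis vector v_i, ℓ(v_i) = <v_i, a> is a linear equation in the a_j's. Collect the n equations into a matrix system V a = ℓ, where row i of V is v_i (expressed in the standard basis). Since V is invertible (lower-triangular with 1s on the diagonal, up to permutation), solve by back-substitution:
  V =
[[1, 0, 0],
 [1, 0, 1],
 [-1, 1, 0]]
  V a = (0, 4, 4)
Solving gives a = (0, 4, 4).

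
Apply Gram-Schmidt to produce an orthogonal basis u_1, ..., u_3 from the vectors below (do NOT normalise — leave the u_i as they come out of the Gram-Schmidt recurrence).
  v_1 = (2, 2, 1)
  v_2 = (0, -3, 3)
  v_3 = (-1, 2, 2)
Orthogonal basis:
  u_1 = (2, 2, 1)
  u_2 = (2/3, -7/3, 10/3)
  u_3 = (-33/17, 22/17, 22/17)

Apply the Gram-Schmidt recurrence
  u_1 = v_1
  u_i = v_i − Σ_{j<i} ((v_i · u_j) / (u_j · u_j)) · u_j.

Step by step this gives:
  u_1 = (2, 2, 1)
  u_2 = (2/3, -7/3, 10/3)
  u_3 = (-33/17, 22/17, 22/17)

Orthogonality check:
  u_2 · u_1 = 0 (should be 0)
  u_3 · u_1 = 0 (should be 0)
  u_3 · u_2 = 0 (should be 0)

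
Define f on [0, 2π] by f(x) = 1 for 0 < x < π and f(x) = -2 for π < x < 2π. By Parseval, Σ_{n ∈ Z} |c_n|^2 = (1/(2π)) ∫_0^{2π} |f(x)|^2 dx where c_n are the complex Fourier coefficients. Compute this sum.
Σ |c_n|^2 = 5/2

Parseval equates the L^2 energy of f (normalised by 1/(2π)) with the ℓ^2 sum of its Fourier coefficients: (1/(2π)) ∫_0^{2π} |f|^2 = Σ |c_n|^2.
Compute the left side: (1/(2π)) [∫_0^π 1^2 dx + ∫_π^{2π} (-2)^2 dx] = (1/(2π)) · (1π + 4π) = (1 + 4)/2 = 5/2.
So Σ_{n ∈ Z} |c_n|^2 = 5/2.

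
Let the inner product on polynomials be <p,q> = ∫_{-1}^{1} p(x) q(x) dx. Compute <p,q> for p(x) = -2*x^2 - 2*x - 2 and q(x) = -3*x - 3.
<p,q> = 20

Expand the product: p(x)·q(x) = 6*x^3 + 12*x^2 + 12*x + 6.
∫_{-1}^{1} of each monomial x^k gives [2/(k+1) if k even, 0 if k odd]. Integrating term-by-term (or equivalently evaluating the antiderivative F(x) = 3*x^4/2 + 4*x^3 + 6*x^2 + 6*x at the endpoints):
  F(1) − F(−1) = 35/2 − (-5/2) = 20.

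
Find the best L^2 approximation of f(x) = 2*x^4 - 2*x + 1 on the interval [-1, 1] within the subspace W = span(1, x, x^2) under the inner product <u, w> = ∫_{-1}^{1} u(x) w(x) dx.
g(x) = 12*x^2/7 - 2*x + 29/35

The best approximation g ∈ W is the orthogonal projection of f onto W. Writing g = a_0 + a_1 x + a_2 x^2, the coefficients solve the normal equations G · a = b where
  G_{ij} = <φ_i, φ_j> and b_i = <f, φ_i>, with φ_0 = 1, φ_1 = x, φ_2 = x^2.
G =
  [2, 0, 2/3]
  [0, 2/3, 0]
  [2/3, 0, 2/5],
b = (14/5, -4/3, 26/21).
Solving gives a_0 = 29/35, a_1 = -2, a_2 = 12/7, so
  g(x) = 12*x^2/7 - 2*x + 29/35.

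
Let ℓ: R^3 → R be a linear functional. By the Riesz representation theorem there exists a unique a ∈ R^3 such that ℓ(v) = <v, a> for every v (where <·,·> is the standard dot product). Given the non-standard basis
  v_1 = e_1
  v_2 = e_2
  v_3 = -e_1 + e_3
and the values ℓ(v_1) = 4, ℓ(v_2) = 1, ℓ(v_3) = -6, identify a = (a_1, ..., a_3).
a = (4, 1, -2)

Write a = (a_1, ..., a_3) in the standard basis. For each basis vector v_i, ℓ(v_i) = <v_i, a> is a linear equation in the a_j's. Collect the n equations into a matrix system V a = ℓ, where row i of V is v_i (expressed in the standard basis). Since V is invertible (lower-triangular with 1s on the diagonal, up to permutation), solve by back-substitution:
  V =
[[1, 0, 0],
 [0, 1, 0],
 [-1, 0, 1]]
  V a = (4, 1, -6)
Solving gives a = (4, 1, -2).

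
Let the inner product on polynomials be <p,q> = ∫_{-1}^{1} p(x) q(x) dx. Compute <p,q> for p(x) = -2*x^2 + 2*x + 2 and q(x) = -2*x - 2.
<p,q> = -8

Expand the product: p(x)·q(x) = 4*x^3 - 8*x - 4.
∫_{-1}^{1} of each monomial x^k gives [2/(k+1) if k even, 0 if k odd]. Integrating term-by-term (or equivalently evaluating the antiderivative F(x) = x^4 - 4*x^2 - 4*x at the endpoints):
  F(1) − F(−1) = -7 − (1) = -8.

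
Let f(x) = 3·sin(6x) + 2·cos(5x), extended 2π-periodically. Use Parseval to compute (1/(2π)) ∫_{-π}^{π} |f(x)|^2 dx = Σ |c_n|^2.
Σ |c_n|^2 = 13/2

Expand |f|^2 and use orthogonality of {sin(nx), cos(mx)} on [-π, π]:
  ∫_{-π}^{π} sin(nx)^2 dx = π, ∫ cos(mx)^2 dx = π, and cross terms integrate to 0.
So ∫_{-π}^{π} f(x)^2 dx = 3^2 · π + 2^2 · π = (9 + 4)π.
Divide by 2π: (9 + 4)/2 = 13/2.
By Parseval, this equals Σ |c_n|^2.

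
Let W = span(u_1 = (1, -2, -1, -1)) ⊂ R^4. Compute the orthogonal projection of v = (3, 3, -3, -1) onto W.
proj_W(v) = (1/7, -2/7, -1/7, -1/7)

Set up U = [u_1 | ... | u_1] ∈ R^(4×1). The projector onto W = col(U) is P = U (U^T U)^(-1) U^T.
Compute U^T U =
  [7],
and U^T v = (1).
Solve U^T U · c = U^T v for the coefficients: c = (1/7). The projection is proj_W(v) = U c.
Check: (v - proj_W(v)) · u_1 = 0  (should be 0).
Result: proj_W(v) = (1/7, -2/7, -1/7, -1/7).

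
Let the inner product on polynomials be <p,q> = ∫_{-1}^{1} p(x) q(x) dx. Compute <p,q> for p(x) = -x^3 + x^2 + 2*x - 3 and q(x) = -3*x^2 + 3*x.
<p,q> = 38/5

Expand the product: p(x)·q(x) = 3*x^5 - 6*x^4 - 3*x^3 + 15*x^2 - 9*x.
∫_{-1}^{1} of each monomial x^k gives [2/(k+1) if k even, 0 if k odd]. Integrating term-by-term (or equivalently evaluating the antiderivative F(x) = x^6/2 - 6*x^5/5 - 3*x^4/4 + 5*x^3 - 9*x^2/2 at the endpoints):
  F(1) − F(−1) = -19/20 − (-171/20) = 38/5.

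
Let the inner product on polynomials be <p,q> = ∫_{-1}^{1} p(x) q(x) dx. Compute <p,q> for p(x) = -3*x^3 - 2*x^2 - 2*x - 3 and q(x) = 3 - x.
<p,q> = -292/15

Expand the product: p(x)·q(x) = 3*x^4 - 7*x^3 - 4*x^2 - 3*x - 9.
∫_{-1}^{1} of each monomial x^k gives [2/(k+1) if k even, 0 if k odd]. Integrating term-by-term (or equivalently evaluating the antiderivative F(x) = 3*x^5/5 - 7*x^4/4 - 4*x^3/3 - 3*x^2/2 - 9*x at the endpoints):
  F(1) − F(−1) = -779/60 − (389/60) = -292/15.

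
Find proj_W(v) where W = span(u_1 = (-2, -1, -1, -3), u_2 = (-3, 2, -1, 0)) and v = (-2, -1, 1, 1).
proj_W(v) = (-118/185, 81/185, -39/185, 3/185)

Set up U = [u_1 | ... | u_2] ∈ R^(4×2). The projector onto W = col(U) is P = U (U^T U)^(-1) U^T.
Compute U^T U =
  [15, 5]
  [5, 14],
and U^T v = (1, 3).
Solve U^T U · c = U^T v for the coefficients: c = (-1/185, 8/37). The projection is proj_W(v) = U c.
Check: (v - proj_W(v)) · u_1 = 0  (should be 0).
Check: (v - proj_W(v)) · u_2 = 0  (should be 0).
Result: proj_W(v) = (-118/185, 81/185, -39/185, 3/185).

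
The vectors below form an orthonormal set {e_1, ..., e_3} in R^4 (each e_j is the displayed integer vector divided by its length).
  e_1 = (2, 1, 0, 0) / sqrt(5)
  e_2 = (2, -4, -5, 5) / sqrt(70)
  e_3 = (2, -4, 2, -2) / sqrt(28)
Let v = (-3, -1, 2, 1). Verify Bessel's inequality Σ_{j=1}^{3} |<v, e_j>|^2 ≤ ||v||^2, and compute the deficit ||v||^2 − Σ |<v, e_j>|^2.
Σ |<v, e_j>|^2 = 21/2; ||v||^2 = 15; deficit = 9/2

Write each e_j = u_j / sqrt(<u_j, u_j>) where u_j is the displayed integer vector. Then <v, e_j> = <v, u_j> / sqrt(<u_j, u_j>), so |<v, e_j>|^2 = <v, u_j>^2 / <u_j, u_j>.
Coefficients: <v, e_1> = -7/sqrt(5), <v, e_2> = -7/sqrt(70), <v, e_3> = 0/sqrt(28).
Square and sum: Σ |<v, e_j>|^2 = 21/2.
Compute ||v||^2 = v·v = 15.
Deficit = 15 − 21/2 = 9/2 ≥ 0, confirming Bessel's inequality. (The deficit equals ||v − Σ <v,e_j> e_j||^2, the squared distance from v to span{e_j}.)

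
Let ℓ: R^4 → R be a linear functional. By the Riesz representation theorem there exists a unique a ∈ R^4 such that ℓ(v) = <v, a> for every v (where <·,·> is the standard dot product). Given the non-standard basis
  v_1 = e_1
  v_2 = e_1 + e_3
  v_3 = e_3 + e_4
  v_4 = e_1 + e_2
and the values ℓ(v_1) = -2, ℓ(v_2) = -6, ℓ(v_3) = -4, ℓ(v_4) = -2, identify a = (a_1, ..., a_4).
a = (-2, 0, -4, 0)

Write a = (a_1, ..., a_4) in the standard basis. For each basis vector v_i, ℓ(v_i) = <v_i, a> is a linear equation in the a_j's. Collect the n equations into a matrix system V a = ℓ, where row i of V is v_i (expressed in the standard basis). Since V is invertible (lower-triangular with 1s on the diagonal, up to permutation), solve by back-substitution:
  V =
[[1, 0, 0, 0],
 [1, 0, 1, 0],
 [0, 0, 1, 1],
 [1, 1, 0, 0]]
  V a = (-2, -6, -4, -2)
Solving gives a = (-2, 0, -4, 0).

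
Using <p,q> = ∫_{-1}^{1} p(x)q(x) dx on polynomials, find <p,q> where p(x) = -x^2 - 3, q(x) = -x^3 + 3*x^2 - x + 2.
<p,q> = -308/15

Expand the product: p(x)·q(x) = x^5 - 3*x^4 + 4*x^3 - 11*x^2 + 3*x - 6.
∫_{-1}^{1} of each monomial x^k gives [2/(k+1) if k even, 0 if k odd]. Integrating term-by-term (or equivalently evaluating the antiderivative F(x) = x^6/6 - 3*x^5/5 + x^4 - 11*x^3/3 + 3*x^2/2 - 6*x at the endpoints):
  F(1) − F(−1) = -38/5 − (194/15) = -308/15.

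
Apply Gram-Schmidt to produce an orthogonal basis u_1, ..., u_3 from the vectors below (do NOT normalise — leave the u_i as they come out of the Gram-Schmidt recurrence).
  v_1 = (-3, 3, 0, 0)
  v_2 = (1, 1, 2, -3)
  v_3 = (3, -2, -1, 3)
Orthogonal basis:
  u_1 = (-3, 3, 0, 0)
  u_2 = (1, 1, 2, -3)
  u_3 = (7/6, 7/6, 1/3, 1)

Apply the Gram-Schmidt recurrence
  u_1 = v_1
  u_i = v_i − Σ_{j<i} ((v_i · u_j) / (u_j · u_j)) · u_j.

Step by step this gives:
  u_1 = (-3, 3, 0, 0)
  u_2 = (1, 1, 2, -3)
  u_3 = (7/6, 7/6, 1/3, 1)

Orthogonality check:
  u_2 · u_1 = 0 (should be 0)
  u_3 · u_1 = 0 (should be 0)
  u_3 · u_2 = 0 (should be 0)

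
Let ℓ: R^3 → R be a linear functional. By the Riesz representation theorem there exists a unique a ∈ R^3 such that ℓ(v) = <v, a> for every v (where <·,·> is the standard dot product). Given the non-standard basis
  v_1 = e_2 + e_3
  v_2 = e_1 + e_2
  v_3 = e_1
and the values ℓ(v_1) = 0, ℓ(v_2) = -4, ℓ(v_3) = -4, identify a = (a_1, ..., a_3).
a = (-4, 0, 0)

Write a = (a_1, ..., a_3) in the standard basis. For each basis vector v_i, ℓ(v_i) = <v_i, a> is a linear equation in the a_j's. Collect the n equations into a matrix system V a = ℓ, where row i of V is v_i (expressed in the standard basis). Since V is invertible (lower-triangular with 1s on the diagonal, up to permutation), solve by back-substitution:
  V =
[[0, 1, 1],
 [1, 1, 0],
 [1, 0, 0]]
  V a = (0, -4, -4)
Solving gives a = (-4, 0, 0).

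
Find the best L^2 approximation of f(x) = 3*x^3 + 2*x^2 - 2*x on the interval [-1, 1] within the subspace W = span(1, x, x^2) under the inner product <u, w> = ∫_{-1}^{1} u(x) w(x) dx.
g(x) = 2*x^2 - x/5

The best approximation g ∈ W is the orthogonal projection of f onto W. Writing g = a_0 + a_1 x + a_2 x^2, the coefficients solve the normal equations G · a = b where
  G_{ij} = <φ_i, φ_j> and b_i = <f, φ_i>, with φ_0 = 1, φ_1 = x, φ_2 = x^2.
G =
  [2, 0, 2/3]
  [0, 2/3, 0]
  [2/3, 0, 2/5],
b = (4/3, -2/15, 4/5).
Solving gives a_0 = 0, a_1 = -1/5, a_2 = 2, so
  g(x) = 2*x^2 - x/5.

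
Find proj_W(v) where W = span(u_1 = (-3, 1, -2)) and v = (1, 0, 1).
proj_W(v) = (15/14, -5/14, 5/7)

Set up U = [u_1 | ... | u_1] ∈ R^(3×1). The projector onto W = col(U) is P = U (U^T U)^(-1) U^T.
Compute U^T U =
  [14],
and U^T v = (-5).
Solve U^T U · c = U^T v for the coefficients: c = (-5/14). The projection is proj_W(v) = U c.
Check: (v - proj_W(v)) · u_1 = 0  (should be 0).
Result: proj_W(v) = (15/14, -5/14, 5/7).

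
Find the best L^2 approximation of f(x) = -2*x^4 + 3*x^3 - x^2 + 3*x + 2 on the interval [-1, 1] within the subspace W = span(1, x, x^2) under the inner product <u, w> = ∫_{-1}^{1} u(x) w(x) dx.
g(x) = -19*x^2/7 + 24*x/5 + 76/35

The best approximation g ∈ W is the orthogonal projection of f onto W. Writing g = a_0 + a_1 x + a_2 x^2, the coefficients solve the normal equations G · a = b where
  G_{ij} = <φ_i, φ_j> and b_i = <f, φ_i>, with φ_0 = 1, φ_1 = x, φ_2 = x^2.
G =
  [2, 0, 2/3]
  [0, 2/3, 0]
  [2/3, 0, 2/5],
b = (38/15, 16/5, 38/105).
Solving gives a_0 = 76/35, a_1 = 24/5, a_2 = -19/7, so
  g(x) = -19*x^2/7 + 24*x/5 + 76/35.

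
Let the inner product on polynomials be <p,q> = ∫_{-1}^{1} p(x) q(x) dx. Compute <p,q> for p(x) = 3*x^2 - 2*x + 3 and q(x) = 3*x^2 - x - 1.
<p,q> = 44/15

Expand the product: p(x)·q(x) = 9*x^4 - 9*x^3 + 8*x^2 - x - 3.
∫_{-1}^{1} of each monomial x^k gives [2/(k+1) if k even, 0 if k odd]. Integrating term-by-term (or equivalently evaluating the antiderivative F(x) = 9*x^5/5 - 9*x^4/4 + 8*x^3/3 - x^2/2 - 3*x at the endpoints):
  F(1) − F(−1) = -77/60 − (-253/60) = 44/15.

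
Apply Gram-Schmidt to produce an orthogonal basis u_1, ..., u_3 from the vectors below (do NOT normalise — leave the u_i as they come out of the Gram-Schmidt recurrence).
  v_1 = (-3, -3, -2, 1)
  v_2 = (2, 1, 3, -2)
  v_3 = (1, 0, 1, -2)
Orthogonal basis:
  u_1 = (-3, -3, -2, 1)
  u_2 = (-5/23, -28/23, 35/23, -29/23)
  u_3 = (6/25, -7/125, -17/25, -101/125)

Apply the Gram-Schmidt recurrence
  u_1 = v_1
  u_i = v_i − Σ_{j<i} ((v_i · u_j) / (u_j · u_j)) · u_j.

Step by step this gives:
  u_1 = (-3, -3, -2, 1)
  u_2 = (-5/23, -28/23, 35/23, -29/23)
  u_3 = (6/25, -7/125, -17/25, -101/125)

Orthogonality check:
  u_2 · u_1 = 0 (should be 0)
  u_3 · u_1 = 0 (should be 0)
  u_3 · u_2 = 0 (should be 0)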